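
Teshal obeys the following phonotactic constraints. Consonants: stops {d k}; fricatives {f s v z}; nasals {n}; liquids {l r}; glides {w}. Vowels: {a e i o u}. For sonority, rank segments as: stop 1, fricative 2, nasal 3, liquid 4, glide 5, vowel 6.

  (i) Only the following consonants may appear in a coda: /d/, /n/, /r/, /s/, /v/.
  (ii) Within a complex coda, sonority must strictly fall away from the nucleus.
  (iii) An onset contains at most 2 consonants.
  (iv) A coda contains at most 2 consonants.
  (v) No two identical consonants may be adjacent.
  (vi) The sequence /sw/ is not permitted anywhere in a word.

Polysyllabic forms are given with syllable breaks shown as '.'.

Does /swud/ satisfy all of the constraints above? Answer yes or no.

no

/swud/ — violates constraint (vi): contains banned sequence /sw/ → ill-formed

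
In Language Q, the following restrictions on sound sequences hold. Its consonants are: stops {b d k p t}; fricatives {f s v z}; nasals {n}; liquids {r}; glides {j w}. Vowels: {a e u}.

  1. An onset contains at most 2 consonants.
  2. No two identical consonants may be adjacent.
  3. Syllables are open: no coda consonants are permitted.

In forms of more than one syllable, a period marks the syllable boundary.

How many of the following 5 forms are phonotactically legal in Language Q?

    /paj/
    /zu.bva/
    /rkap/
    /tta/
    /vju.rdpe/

1

/paj/ — violates constraint 3: syllable 1 coda /j/ has 1 consonant (> 0) → phonotactically illegal
/zu.bva/ — σ1 onset /z/, coda /∅/ ok; σ2 onset /bv/ (2C), coda /∅/ ok → phonotactically legal
/rkap/ — violates constraint 3: syllable 1 coda /p/ has 1 consonant (> 0) → phonotactically illegal
/tta/ — violates constraint 2: adjacent identical consonants /tt/ → phonotactically illegal
/vju.rdpe/ — violates constraint 1: syllable 2 onset /rdp/ has 3 consonants (> 2) → phonotactically illegal
Phonotactically legal: /zu.bva/ → 1.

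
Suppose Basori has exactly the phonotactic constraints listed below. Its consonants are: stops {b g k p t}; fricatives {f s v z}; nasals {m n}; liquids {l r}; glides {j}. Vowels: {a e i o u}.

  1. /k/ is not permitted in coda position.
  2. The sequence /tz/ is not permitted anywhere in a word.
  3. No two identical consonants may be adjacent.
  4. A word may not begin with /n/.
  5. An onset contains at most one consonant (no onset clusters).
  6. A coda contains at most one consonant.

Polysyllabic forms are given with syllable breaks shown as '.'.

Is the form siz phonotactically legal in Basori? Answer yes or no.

yes

siz — σ1 onset /s/, coda /z/ ok → phonotactically legal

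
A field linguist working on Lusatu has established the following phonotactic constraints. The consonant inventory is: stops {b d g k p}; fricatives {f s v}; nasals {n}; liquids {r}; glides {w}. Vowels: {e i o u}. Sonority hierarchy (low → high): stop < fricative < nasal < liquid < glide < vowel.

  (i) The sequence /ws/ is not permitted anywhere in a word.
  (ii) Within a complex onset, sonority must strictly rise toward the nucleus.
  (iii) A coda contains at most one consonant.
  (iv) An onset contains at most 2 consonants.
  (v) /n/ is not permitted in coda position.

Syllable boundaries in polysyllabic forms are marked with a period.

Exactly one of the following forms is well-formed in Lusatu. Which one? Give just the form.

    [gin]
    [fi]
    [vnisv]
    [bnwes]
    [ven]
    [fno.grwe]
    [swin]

[gin] — violates constraint (v): syllable 1 coda contains /n/ → ill-formed
[fi] — σ1 onset /f/, coda /∅/ ok → well-formed
[vnisv] — violates constraint (iii): syllable 1 coda /sv/ has 2 consonants (> 1) → ill-formed
[bnwes] — violates constraint (iv): syllable 1 onset /bnw/ has 3 consonants (> 2) → ill-formed
[ven] — violates constraint (v): syllable 1 coda contains /n/ → ill-formed
[fno.grwe] — violates constraint (iv): syllable 2 onset /grw/ has 3 consonants (> 2) → ill-formed
[swin] — violates constraint (v): syllable 1 coda contains /n/ → ill-formed

[fi]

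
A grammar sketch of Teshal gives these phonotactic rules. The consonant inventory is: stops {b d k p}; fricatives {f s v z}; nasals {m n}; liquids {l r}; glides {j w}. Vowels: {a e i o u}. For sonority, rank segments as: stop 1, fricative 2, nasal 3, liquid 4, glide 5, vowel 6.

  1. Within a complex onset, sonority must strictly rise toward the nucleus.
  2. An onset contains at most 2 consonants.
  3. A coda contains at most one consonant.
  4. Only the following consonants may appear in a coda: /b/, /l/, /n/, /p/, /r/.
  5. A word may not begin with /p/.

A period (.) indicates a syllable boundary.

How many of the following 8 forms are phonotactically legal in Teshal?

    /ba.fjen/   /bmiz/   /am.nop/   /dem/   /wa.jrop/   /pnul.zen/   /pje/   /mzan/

/ba.fjen/ — σ1 onset /b/, coda /∅/ ok; σ2 onset /fj/ (2→5 rises), coda /n/ ok → phonotactically legal
/bmiz/ — violates constraint 4: syllable 1 coda contains /z/, which is not a licensed coda consonant → phonotactically illegal
/am.nop/ — violates constraint 4: syllable 1 coda contains /m/, which is not a licensed coda consonant → phonotactically illegal
/dem/ — violates constraint 4: syllable 1 coda contains /m/, which is not a licensed coda consonant → phonotactically illegal
/wa.jrop/ — violates constraint 1: syllable 2 onset /jr/: /j/ (glide, 5) → /r/ (liquid, 4) does not rise → phonotactically illegal
/pnul.zen/ — violates constraint 5: word begins with /p/ → phonotactically illegal
/pje/ — violates constraint 5: word begins with /p/ → phonotactically illegal
/mzan/ — violates constraint 1: syllable 1 onset /mz/: /m/ (nasal, 3) → /z/ (fricative, 2) does not rise → phonotactically illegal
Phonotactically legal: /ba.fjen/ → 1.

1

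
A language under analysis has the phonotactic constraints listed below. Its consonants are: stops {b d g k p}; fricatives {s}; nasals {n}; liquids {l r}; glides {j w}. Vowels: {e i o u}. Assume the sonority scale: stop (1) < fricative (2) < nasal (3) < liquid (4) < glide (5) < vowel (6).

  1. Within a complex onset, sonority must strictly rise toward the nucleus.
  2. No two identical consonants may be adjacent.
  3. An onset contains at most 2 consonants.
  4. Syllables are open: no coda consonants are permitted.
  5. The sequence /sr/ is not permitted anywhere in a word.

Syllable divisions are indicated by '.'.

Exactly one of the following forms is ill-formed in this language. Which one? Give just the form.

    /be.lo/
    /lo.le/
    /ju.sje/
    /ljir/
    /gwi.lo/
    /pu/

/ljir/

/be.lo/ — σ1 onset /b/, coda /∅/ ok; σ2 onset /l/, coda /∅/ ok → well-formed
/lo.le/ — σ1 onset /l/, coda /∅/ ok; σ2 onset /l/, coda /∅/ ok → well-formed
/ju.sje/ — σ1 onset /j/, coda /∅/ ok; σ2 onset /sj/ (2→5 rises), coda /∅/ ok → well-formed
/ljir/ — violates constraint 4: syllable 1 coda /r/ has 1 consonant (> 0) → ill-formed
/gwi.lo/ — σ1 onset /gw/ (1→5 rises), coda /∅/ ok; σ2 onset /l/, coda /∅/ ok → well-formed
/pu/ — σ1 onset /p/, coda /∅/ ok → well-formed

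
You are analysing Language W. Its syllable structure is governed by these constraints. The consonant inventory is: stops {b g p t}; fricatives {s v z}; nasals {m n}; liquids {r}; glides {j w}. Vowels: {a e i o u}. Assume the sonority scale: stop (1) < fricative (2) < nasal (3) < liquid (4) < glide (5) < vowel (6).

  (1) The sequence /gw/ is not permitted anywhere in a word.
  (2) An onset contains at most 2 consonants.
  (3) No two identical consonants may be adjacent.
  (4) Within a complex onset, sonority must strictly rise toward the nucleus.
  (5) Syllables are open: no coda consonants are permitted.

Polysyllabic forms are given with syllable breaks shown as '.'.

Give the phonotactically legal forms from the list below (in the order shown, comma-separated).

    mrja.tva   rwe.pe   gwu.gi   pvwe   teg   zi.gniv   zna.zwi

mrja.tva — violates constraint 2: syllable 1 onset /mrj/ has 3 consonants (> 2) → phonotactically illegal
rwe.pe — σ1 onset /rw/ (4→5 rises), coda /∅/ ok; σ2 onset /p/, coda /∅/ ok → phonotactically legal
gwu.gi — violates constraint 1: contains banned sequence /gw/ → phonotactically illegal
pvwe — violates constraint 2: syllable 1 onset /pvw/ has 3 consonants (> 2) → phonotactically illegal
teg — violates constraint 5: syllable 1 coda /g/ has 1 consonant (> 0) → phonotactically illegal
zi.gniv — violates constraint 5: syllable 2 coda /v/ has 1 consonant (> 0) → phonotactically illegal
zna.zwi — σ1 onset /zn/ (2→3 rises), coda /∅/ ok; σ2 onset /zw/ (2→5 rises), coda /∅/ ok → phonotactically legal

rwe.pe, zna.zwi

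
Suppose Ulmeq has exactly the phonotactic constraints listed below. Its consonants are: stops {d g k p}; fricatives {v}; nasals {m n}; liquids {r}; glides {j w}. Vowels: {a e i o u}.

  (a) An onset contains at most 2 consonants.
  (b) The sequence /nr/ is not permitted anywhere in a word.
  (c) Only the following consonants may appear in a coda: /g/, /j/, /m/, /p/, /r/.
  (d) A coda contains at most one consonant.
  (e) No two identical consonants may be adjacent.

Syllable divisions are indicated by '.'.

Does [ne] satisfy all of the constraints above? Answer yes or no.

yes

[ne] — σ1 onset /n/, coda /∅/ ok → licit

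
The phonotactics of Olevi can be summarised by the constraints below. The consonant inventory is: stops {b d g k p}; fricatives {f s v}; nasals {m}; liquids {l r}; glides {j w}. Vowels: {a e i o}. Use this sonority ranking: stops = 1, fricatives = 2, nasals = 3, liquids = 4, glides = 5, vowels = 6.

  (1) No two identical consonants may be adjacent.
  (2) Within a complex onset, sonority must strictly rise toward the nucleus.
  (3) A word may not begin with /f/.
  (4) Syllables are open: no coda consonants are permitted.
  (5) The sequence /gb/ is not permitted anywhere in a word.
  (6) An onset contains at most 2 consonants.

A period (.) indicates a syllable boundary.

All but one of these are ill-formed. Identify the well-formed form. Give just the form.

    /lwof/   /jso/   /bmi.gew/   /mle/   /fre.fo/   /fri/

/mle/

/lwof/ — violates constraint 4: syllable 1 coda /f/ has 1 consonant (> 0) → ill-formed
/jso/ — violates constraint 2: syllable 1 onset /js/: /j/ (glide, 5) → /s/ (fricative, 2) does not rise → ill-formed
/bmi.gew/ — violates constraint 4: syllable 2 coda /w/ has 1 consonant (> 0) → ill-formed
/mle/ — σ1 onset /ml/ (3→4 rises), coda /∅/ ok → well-formed
/fre.fo/ — violates constraint 3: word begins with /f/ → ill-formed
/fri/ — violates constraint 3: word begins with /f/ → ill-formed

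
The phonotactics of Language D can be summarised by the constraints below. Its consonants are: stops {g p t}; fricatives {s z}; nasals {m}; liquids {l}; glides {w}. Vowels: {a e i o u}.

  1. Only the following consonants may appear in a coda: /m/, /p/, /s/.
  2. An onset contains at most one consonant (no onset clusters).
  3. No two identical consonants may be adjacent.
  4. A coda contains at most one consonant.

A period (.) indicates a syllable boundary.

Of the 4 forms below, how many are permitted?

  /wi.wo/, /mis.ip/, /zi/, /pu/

/wi.wo/ — σ1 onset /w/, coda /∅/ ok; σ2 onset /w/, coda /∅/ ok → permitted
/mis.ip/ — σ1 onset /m/, coda /s/ ok; σ2 onset /∅/, coda /p/ ok → permitted
/zi/ — σ1 onset /z/, coda /∅/ ok → permitted
/pu/ — σ1 onset /p/, coda /∅/ ok → permitted
Permitted: /wi.wo/, /mis.ip/, /zi/, /pu/ → 4.

4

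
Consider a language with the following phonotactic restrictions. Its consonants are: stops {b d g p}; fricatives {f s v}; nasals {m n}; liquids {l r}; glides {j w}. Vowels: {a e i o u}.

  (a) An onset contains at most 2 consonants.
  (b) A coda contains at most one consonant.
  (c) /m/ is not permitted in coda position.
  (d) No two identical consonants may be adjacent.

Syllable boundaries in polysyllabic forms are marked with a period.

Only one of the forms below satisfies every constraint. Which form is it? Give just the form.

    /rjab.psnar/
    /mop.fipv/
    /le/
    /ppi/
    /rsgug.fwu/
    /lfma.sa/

/rjab.psnar/ — violates constraint (a): syllable 2 onset /psn/ has 3 consonants (> 2) → phonotactically illegal
/mop.fipv/ — violates constraint (b): syllable 2 coda /pv/ has 2 consonants (> 1) → phonotactically illegal
/le/ — σ1 onset /l/, coda /∅/ ok → phonotactically legal
/ppi/ — violates constraint (d): adjacent identical consonants /pp/ → phonotactically illegal
/rsgug.fwu/ — violates constraint (a): syllable 1 onset /rsg/ has 3 consonants (> 2) → phonotactically illegal
/lfma.sa/ — violates constraint (a): syllable 1 onset /lfm/ has 3 consonants (> 2) → phonotactically illegal

/le/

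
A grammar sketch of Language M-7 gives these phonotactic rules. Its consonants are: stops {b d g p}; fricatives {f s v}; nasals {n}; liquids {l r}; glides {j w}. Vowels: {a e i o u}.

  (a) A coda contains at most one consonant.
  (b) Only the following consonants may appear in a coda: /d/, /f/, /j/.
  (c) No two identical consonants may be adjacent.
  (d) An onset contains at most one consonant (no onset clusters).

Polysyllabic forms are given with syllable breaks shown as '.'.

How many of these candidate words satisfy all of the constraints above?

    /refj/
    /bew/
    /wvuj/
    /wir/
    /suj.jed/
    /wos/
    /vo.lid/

1

/refj/ — violates constraint (a): syllable 1 coda /fj/ has 2 consonants (> 1) → not permitted
/bew/ — violates constraint (b): syllable 1 coda contains /w/, which is not a licensed coda consonant → not permitted
/wvuj/ — violates constraint (d): syllable 1 onset /wv/ has 2 consonants (> 1) → not permitted
/wir/ — violates constraint (b): syllable 1 coda contains /r/, which is not a licensed coda consonant → not permitted
/suj.jed/ — violates constraint (c): adjacent identical consonants /jj/ → not permitted
/wos/ — violates constraint (b): syllable 1 coda contains /s/, which is not a licensed coda consonant → not permitted
/vo.lid/ — σ1 onset /v/, coda /∅/ ok; σ2 onset /l/, coda /d/ ok → permitted
Permitted: /vo.lid/ → 1.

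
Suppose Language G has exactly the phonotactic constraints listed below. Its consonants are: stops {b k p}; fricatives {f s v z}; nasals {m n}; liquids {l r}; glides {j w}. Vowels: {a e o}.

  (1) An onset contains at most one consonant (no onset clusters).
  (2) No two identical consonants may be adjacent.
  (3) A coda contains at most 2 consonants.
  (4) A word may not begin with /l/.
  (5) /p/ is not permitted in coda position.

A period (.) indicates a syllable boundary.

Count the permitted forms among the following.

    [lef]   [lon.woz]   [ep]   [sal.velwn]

0

[lef] — violates constraint 4: word begins with /l/ → not permitted
[lon.woz] — violates constraint 4: word begins with /l/ → not permitted
[ep] — violates constraint 5: syllable 1 coda contains /p/ → not permitted
[sal.velwn] — violates constraint 3: syllable 2 coda /lwn/ has 3 consonants (> 2) → not permitted
No form is permitted → 0.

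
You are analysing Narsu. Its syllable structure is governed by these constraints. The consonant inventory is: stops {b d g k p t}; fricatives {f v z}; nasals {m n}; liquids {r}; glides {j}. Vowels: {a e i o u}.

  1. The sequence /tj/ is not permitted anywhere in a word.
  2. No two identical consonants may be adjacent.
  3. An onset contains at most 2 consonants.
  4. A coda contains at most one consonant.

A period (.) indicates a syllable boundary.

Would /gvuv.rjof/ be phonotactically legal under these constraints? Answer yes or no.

yes

/gvuv.rjof/ — σ1 onset /gv/ (2C), coda /v/ ok; σ2 onset /rj/ (2C), coda /f/ ok → phonotactically legal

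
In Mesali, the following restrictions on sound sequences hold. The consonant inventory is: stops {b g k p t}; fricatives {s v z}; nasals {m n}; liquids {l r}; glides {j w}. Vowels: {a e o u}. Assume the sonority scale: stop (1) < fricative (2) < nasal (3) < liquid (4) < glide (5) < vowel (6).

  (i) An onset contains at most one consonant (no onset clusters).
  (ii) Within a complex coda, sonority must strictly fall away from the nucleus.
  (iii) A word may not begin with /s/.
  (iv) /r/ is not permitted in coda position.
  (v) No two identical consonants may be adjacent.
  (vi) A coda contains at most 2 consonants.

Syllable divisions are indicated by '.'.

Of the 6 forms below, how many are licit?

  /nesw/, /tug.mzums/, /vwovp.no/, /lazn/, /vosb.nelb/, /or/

1

/nesw/ — violates constraint (ii): syllable 1 coda /sw/: /s/ (fricative, 2) → /w/ (glide, 5) does not fall → illicit
/tug.mzums/ — violates constraint (i): syllable 2 onset /mz/ has 2 consonants (> 1) → illicit
/vwovp.no/ — violates constraint (i): syllable 1 onset /vw/ has 2 consonants (> 1) → illicit
/lazn/ — violates constraint (ii): syllable 1 coda /zn/: /z/ (fricative, 2) → /n/ (nasal, 3) does not fall → illicit
/vosb.nelb/ — σ1 onset /v/, coda /sb/ (2→1 falls) ok; σ2 onset /n/, coda /lb/ (4→1 falls) ok → licit
/or/ — violates constraint (iv): syllable 1 coda contains /r/ → illicit
Licit: /vosb.nelb/ → 1.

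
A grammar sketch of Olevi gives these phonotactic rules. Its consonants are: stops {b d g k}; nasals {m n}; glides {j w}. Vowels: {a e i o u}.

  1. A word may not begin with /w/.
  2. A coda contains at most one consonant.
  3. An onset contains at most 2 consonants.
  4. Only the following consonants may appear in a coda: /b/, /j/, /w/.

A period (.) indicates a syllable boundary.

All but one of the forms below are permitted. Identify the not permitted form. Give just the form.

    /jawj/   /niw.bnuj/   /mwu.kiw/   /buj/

/jawj/

/jawj/ — violates constraint 2: syllable 1 coda /wj/ has 2 consonants (> 1) → not permitted
/niw.bnuj/ — σ1 onset /n/, coda /w/ ok; σ2 onset /bn/ (2C), coda /j/ ok → permitted
/mwu.kiw/ — σ1 onset /mw/ (2C), coda /∅/ ok; σ2 onset /k/, coda /w/ ok → permitted
/buj/ — σ1 onset /b/, coda /j/ ok → permitted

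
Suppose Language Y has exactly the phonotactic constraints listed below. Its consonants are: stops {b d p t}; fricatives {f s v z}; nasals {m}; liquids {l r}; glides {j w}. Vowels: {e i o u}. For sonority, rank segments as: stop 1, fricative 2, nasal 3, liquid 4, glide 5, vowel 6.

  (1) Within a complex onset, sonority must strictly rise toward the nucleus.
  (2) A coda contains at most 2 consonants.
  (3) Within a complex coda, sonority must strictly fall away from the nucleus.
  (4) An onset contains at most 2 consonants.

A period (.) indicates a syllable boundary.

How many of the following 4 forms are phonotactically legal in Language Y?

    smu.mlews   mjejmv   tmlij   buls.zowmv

1

smu.mlews — σ1 onset /sm/ (2→3 rises), coda /∅/ ok; σ2 onset /ml/ (3→4 rises), coda /ws/ (5→2 falls) ok → phonotactically legal
mjejmv — violates constraint 2: syllable 1 coda /jmv/ has 3 consonants (> 2) → phonotactically illegal
tmlij — violates constraint 4: syllable 1 onset /tml/ has 3 consonants (> 2) → phonotactically illegal
buls.zowmv — violates constraint 2: syllable 2 coda /wmv/ has 3 consonants (> 2) → phonotactically illegal
Phonotactically legal: smu.mlews → 1.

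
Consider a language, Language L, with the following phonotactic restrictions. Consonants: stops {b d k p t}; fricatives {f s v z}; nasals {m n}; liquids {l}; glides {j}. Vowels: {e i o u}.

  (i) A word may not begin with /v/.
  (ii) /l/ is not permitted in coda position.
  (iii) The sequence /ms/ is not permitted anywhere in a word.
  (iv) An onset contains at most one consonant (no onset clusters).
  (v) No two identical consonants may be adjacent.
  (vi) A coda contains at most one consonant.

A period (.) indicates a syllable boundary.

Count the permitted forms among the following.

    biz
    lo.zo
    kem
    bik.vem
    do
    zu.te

biz — σ1 onset /b/, coda /z/ ok → permitted
lo.zo — σ1 onset /l/, coda /∅/ ok; σ2 onset /z/, coda /∅/ ok → permitted
kem — σ1 onset /k/, coda /m/ ok → permitted
bik.vem — σ1 onset /b/, coda /k/ ok; σ2 onset /v/, coda /m/ ok → permitted
do — σ1 onset /d/, coda /∅/ ok → permitted
zu.te — σ1 onset /z/, coda /∅/ ok; σ2 onset /t/, coda /∅/ ok → permitted
Permitted: biz, lo.zo, kem, bik.vem, do, zu.te → 6.

6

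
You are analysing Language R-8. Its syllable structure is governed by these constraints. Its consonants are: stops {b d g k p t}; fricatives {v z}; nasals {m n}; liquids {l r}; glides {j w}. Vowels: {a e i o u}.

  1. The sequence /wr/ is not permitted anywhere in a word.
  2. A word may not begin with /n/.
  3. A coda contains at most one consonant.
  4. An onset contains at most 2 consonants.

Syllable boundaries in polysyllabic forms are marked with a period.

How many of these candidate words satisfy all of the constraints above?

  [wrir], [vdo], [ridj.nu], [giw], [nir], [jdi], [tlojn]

[wrir] — violates constraint 1: contains banned sequence /wr/ → not permitted
[vdo] — σ1 onset /vd/ (2C), coda /∅/ ok → permitted
[ridj.nu] — violates constraint 3: syllable 1 coda /dj/ has 2 consonants (> 1) → not permitted
[giw] — σ1 onset /g/, coda /w/ ok → permitted
[nir] — violates constraint 2: word begins with /n/ → not permitted
[jdi] — σ1 onset /jd/ (2C), coda /∅/ ok → permitted
[tlojn] — violates constraint 3: syllable 1 coda /jn/ has 2 consonants (> 1) → not permitted
Permitted: [vdo], [giw], [jdi] → 3.

3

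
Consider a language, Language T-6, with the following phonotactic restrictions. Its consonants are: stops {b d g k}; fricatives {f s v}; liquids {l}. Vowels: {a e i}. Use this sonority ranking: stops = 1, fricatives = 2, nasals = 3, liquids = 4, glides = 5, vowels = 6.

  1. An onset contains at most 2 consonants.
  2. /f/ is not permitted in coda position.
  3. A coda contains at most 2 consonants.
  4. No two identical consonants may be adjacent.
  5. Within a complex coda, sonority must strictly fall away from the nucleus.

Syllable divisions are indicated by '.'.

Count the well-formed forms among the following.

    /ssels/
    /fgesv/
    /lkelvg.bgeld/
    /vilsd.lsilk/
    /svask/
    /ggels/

1

/ssels/ — violates constraint 4: adjacent identical consonants /ss/ → ill-formed
/fgesv/ — violates constraint 5: syllable 1 coda /sv/: /s/ (fricative, 2) → /v/ (fricative, 2) does not fall → ill-formed
/lkelvg.bgeld/ — violates constraint 3: syllable 1 coda /lvg/ has 3 consonants (> 2) → ill-formed
/vilsd.lsilk/ — violates constraint 3: syllable 1 coda /lsd/ has 3 consonants (> 2) → ill-formed
/svask/ — σ1 onset /sv/ (2C), coda /sk/ (2→1 falls) ok → well-formed
/ggels/ — violates constraint 4: adjacent identical consonants /gg/ → ill-formed
Well-formed: /svask/ → 1.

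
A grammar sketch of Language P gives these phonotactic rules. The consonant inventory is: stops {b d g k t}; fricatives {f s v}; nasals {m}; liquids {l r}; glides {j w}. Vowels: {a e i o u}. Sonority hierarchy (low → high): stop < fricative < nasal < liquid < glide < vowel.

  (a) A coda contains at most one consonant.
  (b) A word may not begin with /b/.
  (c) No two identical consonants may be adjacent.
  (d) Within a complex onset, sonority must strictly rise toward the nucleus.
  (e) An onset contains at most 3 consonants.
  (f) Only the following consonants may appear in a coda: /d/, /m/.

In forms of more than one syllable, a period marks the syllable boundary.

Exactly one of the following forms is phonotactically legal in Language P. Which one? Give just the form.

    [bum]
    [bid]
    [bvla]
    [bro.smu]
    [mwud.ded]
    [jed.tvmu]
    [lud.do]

[jed.tvmu]

[bum] — violates constraint (b): word begins with /b/ → phonotactically illegal
[bid] — violates constraint (b): word begins with /b/ → phonotactically illegal
[bvla] — violates constraint (b): word begins with /b/ → phonotactically illegal
[bro.smu] — violates constraint (b): word begins with /b/ → phonotactically illegal
[mwud.ded] — violates constraint (c): adjacent identical consonants /dd/ → phonotactically illegal
[jed.tvmu] — σ1 onset /j/, coda /d/ ok; σ2 onset /tvm/ (1→2→3 rises), coda /∅/ ok → phonotactically legal
[lud.do] — violates constraint (c): adjacent identical consonants /dd/ → phonotactically illegal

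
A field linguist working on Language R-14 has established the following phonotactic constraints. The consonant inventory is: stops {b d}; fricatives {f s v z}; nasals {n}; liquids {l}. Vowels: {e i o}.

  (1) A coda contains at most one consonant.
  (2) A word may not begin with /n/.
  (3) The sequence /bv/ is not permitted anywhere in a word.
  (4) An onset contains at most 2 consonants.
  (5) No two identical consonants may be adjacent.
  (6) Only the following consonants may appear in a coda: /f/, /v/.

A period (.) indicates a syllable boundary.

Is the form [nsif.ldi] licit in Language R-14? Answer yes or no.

no

[nsif.ldi] — violates constraint 2: word begins with /n/ → illicit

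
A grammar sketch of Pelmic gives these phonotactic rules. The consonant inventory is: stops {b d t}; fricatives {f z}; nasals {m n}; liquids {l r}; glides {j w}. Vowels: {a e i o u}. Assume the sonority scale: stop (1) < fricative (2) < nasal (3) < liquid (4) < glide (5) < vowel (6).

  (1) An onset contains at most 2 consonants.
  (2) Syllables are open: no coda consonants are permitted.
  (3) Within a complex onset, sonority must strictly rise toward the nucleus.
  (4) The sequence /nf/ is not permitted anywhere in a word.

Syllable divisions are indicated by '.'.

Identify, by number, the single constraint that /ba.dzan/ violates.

/ba.dzan/: syllable 2 coda /n/ has 1 consonant (> 0).
This is a violation of constraint 2: "Syllables are open: no coda consonants are permitted."
The remaining constraints (1, 3, 4) are satisfied.

2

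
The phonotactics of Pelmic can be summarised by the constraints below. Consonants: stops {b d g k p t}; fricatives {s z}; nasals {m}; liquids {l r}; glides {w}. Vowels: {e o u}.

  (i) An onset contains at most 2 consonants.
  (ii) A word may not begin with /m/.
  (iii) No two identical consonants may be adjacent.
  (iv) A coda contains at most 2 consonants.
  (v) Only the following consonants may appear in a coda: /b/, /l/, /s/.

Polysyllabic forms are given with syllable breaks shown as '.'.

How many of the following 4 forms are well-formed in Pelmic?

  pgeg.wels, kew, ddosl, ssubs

pgeg.wels — violates constraint (v): syllable 1 coda contains /g/, which is not a licensed coda consonant → ill-formed
kew — violates constraint (v): syllable 1 coda contains /w/, which is not a licensed coda consonant → ill-formed
ddosl — violates constraint (iii): adjacent identical consonants /dd/ → ill-formed
ssubs — violates constraint (iii): adjacent identical consonants /ss/ → ill-formed
No form is well-formed → 0.

0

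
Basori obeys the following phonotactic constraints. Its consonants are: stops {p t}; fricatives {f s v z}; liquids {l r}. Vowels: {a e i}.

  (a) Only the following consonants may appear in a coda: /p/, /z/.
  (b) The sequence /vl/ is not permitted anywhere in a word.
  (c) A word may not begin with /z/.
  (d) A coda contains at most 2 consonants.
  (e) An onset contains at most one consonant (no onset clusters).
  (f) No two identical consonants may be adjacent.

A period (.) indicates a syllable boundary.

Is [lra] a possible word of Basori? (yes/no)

no

[lra] — violates constraint (e): syllable 1 onset /lr/ has 2 consonants (> 1) → ill-formed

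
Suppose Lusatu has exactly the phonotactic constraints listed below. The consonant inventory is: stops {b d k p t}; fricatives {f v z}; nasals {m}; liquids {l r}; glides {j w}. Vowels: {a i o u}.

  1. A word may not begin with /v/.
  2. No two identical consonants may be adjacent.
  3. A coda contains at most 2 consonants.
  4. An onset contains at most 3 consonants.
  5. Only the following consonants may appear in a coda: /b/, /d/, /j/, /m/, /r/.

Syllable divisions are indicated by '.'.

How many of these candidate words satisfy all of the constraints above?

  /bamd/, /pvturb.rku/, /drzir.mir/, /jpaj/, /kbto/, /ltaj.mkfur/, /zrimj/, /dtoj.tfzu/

/bamd/ — σ1 onset /b/, coda /md/ (2C) ok → phonotactically legal
/pvturb.rku/ — σ1 onset /pvt/ (3C), coda /rb/ (2C) ok; σ2 onset /rk/ (2C), coda /∅/ ok → phonotactically legal
/drzir.mir/ — σ1 onset /drz/ (3C), coda /r/ ok; σ2 onset /m/, coda /r/ ok → phonotactically legal
/jpaj/ — σ1 onset /jp/ (2C), coda /j/ ok → phonotactically legal
/kbto/ — σ1 onset /kbt/ (3C), coda /∅/ ok → phonotactically legal
/ltaj.mkfur/ — σ1 onset /lt/ (2C), coda /j/ ok; σ2 onset /mkf/ (3C), coda /r/ ok → phonotactically legal
/zrimj/ — σ1 onset /zr/ (2C), coda /mj/ (2C) ok → phonotactically legal
/dtoj.tfzu/ — σ1 onset /dt/ (2C), coda /j/ ok; σ2 onset /tfz/ (3C), coda /∅/ ok → phonotactically legal
Phonotactically legal: /bamd/, /pvturb.rku/, /drzir.mir/, /jpaj/, /kbto/, /ltaj.mkfur/, /zrimj/, /dtoj.tfzu/ → 8.

8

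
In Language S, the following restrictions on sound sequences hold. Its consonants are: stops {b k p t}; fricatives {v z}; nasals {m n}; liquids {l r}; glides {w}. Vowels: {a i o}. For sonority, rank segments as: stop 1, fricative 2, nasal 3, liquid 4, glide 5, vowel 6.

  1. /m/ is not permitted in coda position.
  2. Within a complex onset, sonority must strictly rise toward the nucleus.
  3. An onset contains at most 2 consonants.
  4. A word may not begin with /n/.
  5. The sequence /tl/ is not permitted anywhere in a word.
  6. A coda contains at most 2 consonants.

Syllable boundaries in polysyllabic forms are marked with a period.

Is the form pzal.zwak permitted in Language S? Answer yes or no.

pzal.zwak — σ1 onset /pz/ (1→2 rises), coda /l/ ok; σ2 onset /zw/ (2→5 rises), coda /k/ ok → permitted

yes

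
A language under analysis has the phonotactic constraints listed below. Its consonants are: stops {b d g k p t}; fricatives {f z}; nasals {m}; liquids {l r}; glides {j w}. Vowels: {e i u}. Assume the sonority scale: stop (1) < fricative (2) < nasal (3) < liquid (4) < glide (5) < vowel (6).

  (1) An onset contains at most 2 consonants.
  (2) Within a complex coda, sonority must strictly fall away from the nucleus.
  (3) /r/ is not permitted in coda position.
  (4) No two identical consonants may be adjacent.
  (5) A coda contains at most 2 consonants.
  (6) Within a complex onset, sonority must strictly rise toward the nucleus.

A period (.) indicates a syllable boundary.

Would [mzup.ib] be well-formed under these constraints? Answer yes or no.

no

[mzup.ib] — violates constraint 6: syllable 1 onset /mz/: /m/ (nasal, 3) → /z/ (fricative, 2) does not rise → ill-formed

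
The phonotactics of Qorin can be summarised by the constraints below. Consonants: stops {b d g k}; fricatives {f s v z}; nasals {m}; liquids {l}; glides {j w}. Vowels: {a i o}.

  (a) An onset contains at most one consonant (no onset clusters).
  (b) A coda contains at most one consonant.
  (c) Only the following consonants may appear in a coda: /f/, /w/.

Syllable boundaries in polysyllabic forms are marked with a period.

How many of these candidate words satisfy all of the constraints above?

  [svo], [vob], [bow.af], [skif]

[svo] — violates constraint (a): syllable 1 onset /sv/ has 2 consonants (> 1) → illicit
[vob] — violates constraint (c): syllable 1 coda contains /b/, which is not a licensed coda consonant → illicit
[bow.af] — σ1 onset /b/, coda /w/ ok; σ2 onset /∅/, coda /f/ ok → licit
[skif] — violates constraint (a): syllable 1 onset /sk/ has 2 consonants (> 1) → illicit
Licit: [bow.af] → 1.

1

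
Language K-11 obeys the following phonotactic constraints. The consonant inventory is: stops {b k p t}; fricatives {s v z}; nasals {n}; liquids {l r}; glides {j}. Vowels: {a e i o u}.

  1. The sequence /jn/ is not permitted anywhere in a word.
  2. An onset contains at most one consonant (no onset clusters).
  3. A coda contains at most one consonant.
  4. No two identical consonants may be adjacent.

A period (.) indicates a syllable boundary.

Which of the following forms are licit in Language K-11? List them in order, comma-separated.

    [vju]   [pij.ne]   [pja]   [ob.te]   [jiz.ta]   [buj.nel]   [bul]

[ob.te], [jiz.ta], [bul]

[vju] — violates constraint 2: syllable 1 onset /vj/ has 2 consonants (> 1) → illicit
[pij.ne] — violates constraint 1: contains banned sequence /jn/ → illicit
[pja] — violates constraint 2: syllable 1 onset /pj/ has 2 consonants (> 1) → illicit
[ob.te] — σ1 onset /∅/, coda /b/ ok; σ2 onset /t/, coda /∅/ ok → licit
[jiz.ta] — σ1 onset /j/, coda /z/ ok; σ2 onset /t/, coda /∅/ ok → licit
[buj.nel] — violates constraint 1: contains banned sequence /jn/ → illicit
[bul] — σ1 onset /b/, coda /l/ ok → licit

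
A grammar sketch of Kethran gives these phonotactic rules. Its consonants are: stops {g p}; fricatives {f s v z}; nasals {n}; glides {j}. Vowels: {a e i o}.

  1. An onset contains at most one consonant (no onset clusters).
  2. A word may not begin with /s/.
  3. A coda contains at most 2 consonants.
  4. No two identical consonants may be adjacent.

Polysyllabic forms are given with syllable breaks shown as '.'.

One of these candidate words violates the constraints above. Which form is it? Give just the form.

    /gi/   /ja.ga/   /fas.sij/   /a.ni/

/gi/ — σ1 onset /g/, coda /∅/ ok → licit
/ja.ga/ — σ1 onset /j/, coda /∅/ ok; σ2 onset /g/, coda /∅/ ok → licit
/fas.sij/ — violates constraint 4: adjacent identical consonants /ss/ → illicit
/a.ni/ — σ1 onset /∅/, coda /∅/ ok; σ2 onset /n/, coda /∅/ ok → licit

/fas.sij/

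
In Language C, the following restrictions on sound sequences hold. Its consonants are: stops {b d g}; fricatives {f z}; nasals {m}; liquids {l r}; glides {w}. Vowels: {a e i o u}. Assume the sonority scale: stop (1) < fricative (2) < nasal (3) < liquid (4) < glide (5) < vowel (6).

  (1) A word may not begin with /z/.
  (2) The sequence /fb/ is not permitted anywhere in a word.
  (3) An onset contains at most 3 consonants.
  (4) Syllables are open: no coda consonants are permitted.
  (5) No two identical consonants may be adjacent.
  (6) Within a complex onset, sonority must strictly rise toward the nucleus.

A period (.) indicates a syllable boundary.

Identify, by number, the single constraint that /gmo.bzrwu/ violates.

/gmo.bzrwu/: syllable 2 onset /bzrw/ has 4 consonants (> 3).
This is a violation of constraint 3: "An onset contains at most 3 consonants."
The remaining constraints (1, 2, 4, 5, 6) are satisfied.

3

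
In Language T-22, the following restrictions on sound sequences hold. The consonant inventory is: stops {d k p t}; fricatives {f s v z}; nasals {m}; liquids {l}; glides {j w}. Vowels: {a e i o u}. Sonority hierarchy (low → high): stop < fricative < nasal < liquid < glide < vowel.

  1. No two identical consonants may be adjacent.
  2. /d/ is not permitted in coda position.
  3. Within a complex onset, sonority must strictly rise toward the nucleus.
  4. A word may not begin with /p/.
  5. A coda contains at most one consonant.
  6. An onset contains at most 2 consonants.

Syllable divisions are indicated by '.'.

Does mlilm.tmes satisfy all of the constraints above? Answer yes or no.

no

mlilm.tmes — violates constraint 5: syllable 1 coda /lm/ has 2 consonants (> 1) → phonotactically illegal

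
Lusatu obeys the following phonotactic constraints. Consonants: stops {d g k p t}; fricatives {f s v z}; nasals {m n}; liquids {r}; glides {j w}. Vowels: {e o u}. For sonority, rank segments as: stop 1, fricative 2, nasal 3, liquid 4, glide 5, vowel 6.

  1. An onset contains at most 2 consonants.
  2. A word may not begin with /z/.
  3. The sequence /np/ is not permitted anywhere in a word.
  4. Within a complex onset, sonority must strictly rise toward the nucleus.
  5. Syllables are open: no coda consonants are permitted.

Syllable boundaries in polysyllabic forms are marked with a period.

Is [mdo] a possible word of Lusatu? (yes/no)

no

[mdo] — violates constraint 4: syllable 1 onset /md/: /m/ (nasal, 3) → /d/ (stop, 1) does not rise → phonotactically illegal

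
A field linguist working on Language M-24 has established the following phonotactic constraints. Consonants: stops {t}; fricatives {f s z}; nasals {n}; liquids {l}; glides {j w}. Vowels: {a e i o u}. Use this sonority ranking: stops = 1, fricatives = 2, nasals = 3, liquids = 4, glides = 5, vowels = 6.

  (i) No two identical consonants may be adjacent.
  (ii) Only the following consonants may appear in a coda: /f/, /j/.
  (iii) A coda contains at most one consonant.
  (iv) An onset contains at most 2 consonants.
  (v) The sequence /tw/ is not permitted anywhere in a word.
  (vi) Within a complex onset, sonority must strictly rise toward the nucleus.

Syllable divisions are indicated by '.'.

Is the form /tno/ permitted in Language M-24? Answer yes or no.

/tno/ — σ1 onset /tn/ (1→3 rises), coda /∅/ ok → permitted

yes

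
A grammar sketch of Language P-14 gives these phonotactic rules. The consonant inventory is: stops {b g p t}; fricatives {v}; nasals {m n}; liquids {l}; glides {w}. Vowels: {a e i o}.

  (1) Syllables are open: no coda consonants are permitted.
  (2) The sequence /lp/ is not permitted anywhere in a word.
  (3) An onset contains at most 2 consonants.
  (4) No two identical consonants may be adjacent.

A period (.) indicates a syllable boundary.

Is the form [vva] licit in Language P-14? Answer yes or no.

no

[vva] — violates constraint 4: adjacent identical consonants /vv/ → illicit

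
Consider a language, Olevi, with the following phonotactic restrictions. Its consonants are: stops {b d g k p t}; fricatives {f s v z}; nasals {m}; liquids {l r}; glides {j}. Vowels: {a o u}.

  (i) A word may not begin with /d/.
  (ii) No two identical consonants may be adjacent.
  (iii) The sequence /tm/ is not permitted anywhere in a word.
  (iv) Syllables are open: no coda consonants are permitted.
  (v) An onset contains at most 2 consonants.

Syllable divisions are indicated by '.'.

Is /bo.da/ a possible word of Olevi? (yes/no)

/bo.da/ — σ1 onset /b/, coda /∅/ ok; σ2 onset /d/, coda /∅/ ok → phonotactically legal

yes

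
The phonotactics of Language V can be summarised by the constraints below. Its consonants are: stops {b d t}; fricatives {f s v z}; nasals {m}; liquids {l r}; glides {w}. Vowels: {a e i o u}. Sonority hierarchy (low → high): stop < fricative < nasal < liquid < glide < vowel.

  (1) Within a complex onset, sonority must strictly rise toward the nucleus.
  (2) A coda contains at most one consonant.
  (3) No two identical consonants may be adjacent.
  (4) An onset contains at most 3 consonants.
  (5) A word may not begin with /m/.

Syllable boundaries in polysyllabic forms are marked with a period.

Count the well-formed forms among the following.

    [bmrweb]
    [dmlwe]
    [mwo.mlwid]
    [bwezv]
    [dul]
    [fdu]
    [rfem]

1

[bmrweb] — violates constraint 4: syllable 1 onset /bmrw/ has 4 consonants (> 3) → ill-formed
[dmlwe] — violates constraint 4: syllable 1 onset /dmlw/ has 4 consonants (> 3) → ill-formed
[mwo.mlwid] — violates constraint 5: word begins with /m/ → ill-formed
[bwezv] — violates constraint 2: syllable 1 coda /zv/ has 2 consonants (> 1) → ill-formed
[dul] — σ1 onset /d/, coda /l/ ok → well-formed
[fdu] — violates constraint 1: syllable 1 onset /fd/: /f/ (fricative, 2) → /d/ (stop, 1) does not rise → ill-formed
[rfem] — violates constraint 1: syllable 1 onset /rf/: /r/ (liquid, 4) → /f/ (fricative, 2) does not rise → ill-formed
Well-formed: [dul] → 1.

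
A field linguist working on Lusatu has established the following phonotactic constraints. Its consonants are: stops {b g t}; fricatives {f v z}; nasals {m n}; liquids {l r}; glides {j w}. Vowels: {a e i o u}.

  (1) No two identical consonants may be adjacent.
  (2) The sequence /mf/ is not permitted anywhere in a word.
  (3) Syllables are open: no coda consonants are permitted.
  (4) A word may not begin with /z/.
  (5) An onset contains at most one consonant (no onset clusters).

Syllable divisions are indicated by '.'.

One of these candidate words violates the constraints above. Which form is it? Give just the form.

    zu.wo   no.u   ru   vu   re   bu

zu.wo — violates constraint 4: word begins with /z/ → illicit
no.u — σ1 onset /n/, coda /∅/ ok; σ2 onset /∅/, coda /∅/ ok → licit
ru — σ1 onset /r/, coda /∅/ ok → licit
vu — σ1 onset /v/, coda /∅/ ok → licit
re — σ1 onset /r/, coda /∅/ ok → licit
bu — σ1 onset /b/, coda /∅/ ok → licit

zu.wo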